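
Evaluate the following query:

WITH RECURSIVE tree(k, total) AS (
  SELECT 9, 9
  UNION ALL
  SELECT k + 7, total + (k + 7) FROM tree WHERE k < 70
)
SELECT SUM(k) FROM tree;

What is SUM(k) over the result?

405

Base: k=9, total=9.
Iteration 1: 9 < 70 holds -> k = 9 + 7 = 16, total = 9 + 16 = 25.
Iteration 2: 16 < 70 holds -> k = 16 + 7 = 23, total = 25 + 23 = 48.
Iteration 3: 23 < 70 holds -> k = 23 + 7 = 30, total = 48 + 30 = 78.
Iteration 4: 30 < 70 holds -> k = 30 + 7 = 37, total = 78 + 37 = 115.
Iteration 5: 37 < 70 holds -> k = 37 + 7 = 44, total = 115 + 44 = 159.
Iteration 6: 44 < 70 holds -> k = 44 + 7 = 51, total = 159 + 51 = 210.
Iteration 7: 51 < 70 holds -> k = 51 + 7 = 58, total = 210 + 58 = 268.
Iteration 8: 58 < 70 holds -> k = 58 + 7 = 65, total = 268 + 65 = 333.
Iteration 9: 65 < 70 holds -> k = 65 + 7 = 72, total = 333 + 72 = 405.
Iteration 10: 72 < 70 fails; recursion stops.
SUM(k) = 9 + 16 + 23 + 30 + 37 + 44 + 51 + 58 + 65 + 72 = 405.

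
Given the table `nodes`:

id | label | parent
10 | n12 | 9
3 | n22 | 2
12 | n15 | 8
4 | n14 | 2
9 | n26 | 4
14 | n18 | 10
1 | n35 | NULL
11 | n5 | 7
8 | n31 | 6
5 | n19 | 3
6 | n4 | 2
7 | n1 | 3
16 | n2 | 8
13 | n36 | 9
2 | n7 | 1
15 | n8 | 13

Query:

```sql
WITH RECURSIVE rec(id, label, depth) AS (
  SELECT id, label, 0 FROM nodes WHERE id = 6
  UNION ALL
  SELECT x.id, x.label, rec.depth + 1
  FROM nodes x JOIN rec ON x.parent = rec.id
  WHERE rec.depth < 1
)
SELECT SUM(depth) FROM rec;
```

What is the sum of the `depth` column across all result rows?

1

Base: id=6 (n4) at depth 0.
Iteration 1: rows with parent in {6} -> n31 (id 8, depth 1).
Iteration 2: depth < 1 fails for all current rows; recursion stops.
SUM(depth) = 0 + 1 = 1.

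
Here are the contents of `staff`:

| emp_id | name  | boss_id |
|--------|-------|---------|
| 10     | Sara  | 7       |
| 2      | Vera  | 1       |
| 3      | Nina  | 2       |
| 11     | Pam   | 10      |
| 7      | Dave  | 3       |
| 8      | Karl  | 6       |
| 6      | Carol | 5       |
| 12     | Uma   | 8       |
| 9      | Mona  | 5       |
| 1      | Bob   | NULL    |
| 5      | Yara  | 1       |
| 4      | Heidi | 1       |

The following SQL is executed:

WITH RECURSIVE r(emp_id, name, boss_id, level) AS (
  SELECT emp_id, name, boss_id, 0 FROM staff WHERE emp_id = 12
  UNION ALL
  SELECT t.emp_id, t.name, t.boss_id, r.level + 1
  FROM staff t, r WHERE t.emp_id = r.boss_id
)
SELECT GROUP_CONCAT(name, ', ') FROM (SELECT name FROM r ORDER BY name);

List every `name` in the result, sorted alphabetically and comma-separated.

Base: emp_id=12 (Uma), boss_id=8, level 0.
Iteration 1: join on emp_id=8 -> Karl (id 8, boss_id=6, level 1).
Iteration 2: join on emp_id=6 -> Carol (id 6, boss_id=5, level 2).
Iteration 3: join on emp_id=5 -> Yara (id 5, boss_id=1, level 3).
Iteration 4: join on emp_id=1 -> Bob (id 1, boss_id=NULL, level 4).
Iteration 5: boss_id is NULL; no match; recursion stops.

Bob, Carol, Karl, Uma, Yara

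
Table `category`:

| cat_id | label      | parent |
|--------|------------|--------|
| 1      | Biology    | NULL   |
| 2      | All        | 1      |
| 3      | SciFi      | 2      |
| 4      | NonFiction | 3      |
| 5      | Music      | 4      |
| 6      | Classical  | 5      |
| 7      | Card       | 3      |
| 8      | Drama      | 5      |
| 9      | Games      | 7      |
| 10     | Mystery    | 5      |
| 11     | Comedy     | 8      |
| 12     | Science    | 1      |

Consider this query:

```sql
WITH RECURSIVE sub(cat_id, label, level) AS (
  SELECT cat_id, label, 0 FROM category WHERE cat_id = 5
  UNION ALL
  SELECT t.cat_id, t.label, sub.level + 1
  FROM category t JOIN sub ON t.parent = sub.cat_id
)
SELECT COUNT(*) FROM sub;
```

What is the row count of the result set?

5

Base: cat_id=5 (Music) at level 0.
Iteration 1: rows with parent in {5} -> Classical (id 6, level 1), Drama (id 8, level 1), Mystery (id 10, level 1).
Iteration 2: rows with parent in {6,8,10} -> Comedy (id 11, level 2).
Iteration 3: no rows with parent in {11}; recursion stops.
Total rows emitted: 5.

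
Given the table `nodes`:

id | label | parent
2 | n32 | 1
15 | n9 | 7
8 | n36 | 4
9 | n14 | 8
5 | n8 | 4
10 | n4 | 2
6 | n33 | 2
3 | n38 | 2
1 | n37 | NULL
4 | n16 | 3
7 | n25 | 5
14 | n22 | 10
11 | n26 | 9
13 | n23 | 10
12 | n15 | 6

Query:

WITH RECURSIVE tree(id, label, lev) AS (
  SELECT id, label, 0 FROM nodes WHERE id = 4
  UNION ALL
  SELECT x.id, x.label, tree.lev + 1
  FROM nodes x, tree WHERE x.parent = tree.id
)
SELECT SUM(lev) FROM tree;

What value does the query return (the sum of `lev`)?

Base: id=4 (n16) at lev 0.
Iteration 1: rows with parent in {4} -> n8 (id 5, lev 1), n36 (id 8, lev 1).
Iteration 2: rows with parent in {5,8} -> n25 (id 7, lev 2), n14 (id 9, lev 2).
Iteration 3: rows with parent in {7,9} -> n26 (id 11, lev 3), n9 (id 15, lev 3).
Iteration 4: no rows with parent in {11,15}; recursion stops.
SUM(lev) = 0 + 1 + 1 + 2 + 2 + 3 + 3 = 12.

12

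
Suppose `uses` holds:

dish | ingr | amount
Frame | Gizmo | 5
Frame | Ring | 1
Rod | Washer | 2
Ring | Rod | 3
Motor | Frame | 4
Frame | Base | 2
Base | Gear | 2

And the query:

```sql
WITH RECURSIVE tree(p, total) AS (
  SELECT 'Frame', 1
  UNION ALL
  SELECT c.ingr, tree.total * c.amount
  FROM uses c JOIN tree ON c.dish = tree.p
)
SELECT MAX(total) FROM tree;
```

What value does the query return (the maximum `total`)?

Base: (Frame, total=1).
Iteration 1: components of {Frame} -> Base = 1*2 = 2, Gizmo = 1*5 = 5, Ring = 1*1 = 1.
Iteration 2: components of {Base,Gizmo,Ring} -> Gear = 2*2 = 4, Rod = 1*3 = 3.
Iteration 3: components of {Gear,Rod} -> Washer = 3*2 = 6.
Iteration 4: no further components; recursion stops.
total values: 1, 1, 5, 2, 3, 4, 6; the maximum is 6.

6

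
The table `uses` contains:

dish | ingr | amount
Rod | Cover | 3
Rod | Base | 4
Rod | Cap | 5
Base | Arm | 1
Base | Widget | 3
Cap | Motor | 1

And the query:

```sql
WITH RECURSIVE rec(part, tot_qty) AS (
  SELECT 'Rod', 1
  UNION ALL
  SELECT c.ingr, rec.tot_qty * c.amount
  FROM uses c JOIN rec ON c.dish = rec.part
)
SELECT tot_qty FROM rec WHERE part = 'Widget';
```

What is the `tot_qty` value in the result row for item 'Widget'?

Base: (Rod, tot_qty=1).
Iteration 1: components of {Rod} -> Base = 1*4 = 4, Cap = 1*5 = 5, Cover = 1*3 = 3.
Iteration 2: components of {Base,Cap,Cover} -> Arm = 4*1 = 4, Motor = 5*1 = 5, Widget = 4*3 = 12.
Iteration 3: no further components; recursion stops.

12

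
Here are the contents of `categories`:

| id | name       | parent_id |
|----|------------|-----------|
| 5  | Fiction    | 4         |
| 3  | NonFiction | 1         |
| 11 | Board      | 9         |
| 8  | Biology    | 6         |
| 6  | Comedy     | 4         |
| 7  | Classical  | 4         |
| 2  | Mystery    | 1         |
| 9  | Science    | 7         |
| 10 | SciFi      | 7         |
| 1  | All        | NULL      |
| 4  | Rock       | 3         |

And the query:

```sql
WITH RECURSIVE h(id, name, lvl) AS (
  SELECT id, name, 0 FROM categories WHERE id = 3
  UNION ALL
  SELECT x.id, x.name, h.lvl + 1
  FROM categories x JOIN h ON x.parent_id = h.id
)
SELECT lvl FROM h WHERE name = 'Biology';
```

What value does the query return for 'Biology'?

3

Base: id=3 (NonFiction) at lvl 0.
Iteration 1: rows with parent_id in {3} -> Rock (id 4, lvl 1).
Iteration 2: rows with parent_id in {4} -> Fiction (id 5, lvl 2), Comedy (id 6, lvl 2), Classical (id 7, lvl 2).
Iteration 3: rows with parent_id in {5,6,7} -> Biology (id 8, lvl 3), Science (id 9, lvl 3), SciFi (id 10, lvl 3).
Iteration 4: rows with parent_id in {8,9,10} -> Board (id 11, lvl 4).
Iteration 5: no rows with parent_id in {11}; recursion stops.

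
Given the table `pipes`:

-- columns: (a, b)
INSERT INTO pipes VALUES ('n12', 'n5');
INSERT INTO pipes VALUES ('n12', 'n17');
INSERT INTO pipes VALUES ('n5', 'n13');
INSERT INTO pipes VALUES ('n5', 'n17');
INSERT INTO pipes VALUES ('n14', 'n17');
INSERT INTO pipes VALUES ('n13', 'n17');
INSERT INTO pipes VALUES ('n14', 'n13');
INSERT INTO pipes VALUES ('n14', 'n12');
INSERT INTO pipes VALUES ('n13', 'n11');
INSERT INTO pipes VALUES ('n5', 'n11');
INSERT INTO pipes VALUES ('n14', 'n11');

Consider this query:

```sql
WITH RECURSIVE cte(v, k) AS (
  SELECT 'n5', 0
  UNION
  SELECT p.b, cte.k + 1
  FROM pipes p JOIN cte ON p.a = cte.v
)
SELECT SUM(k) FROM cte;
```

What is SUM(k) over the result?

7

Base: (n5, k=0).
Iteration 1: edges from {n5} -> (n11, k=1), (n13, k=1), (n17, k=1).
Iteration 2: edges from {n11,n13,n17} -> (n11, k=2), (n17, k=2).
Iteration 3: no outgoing edges from {n11,n17}; recursion stops.
SUM(k) = 0 + 1 + 1 + 1 + 2 + 2 = 7.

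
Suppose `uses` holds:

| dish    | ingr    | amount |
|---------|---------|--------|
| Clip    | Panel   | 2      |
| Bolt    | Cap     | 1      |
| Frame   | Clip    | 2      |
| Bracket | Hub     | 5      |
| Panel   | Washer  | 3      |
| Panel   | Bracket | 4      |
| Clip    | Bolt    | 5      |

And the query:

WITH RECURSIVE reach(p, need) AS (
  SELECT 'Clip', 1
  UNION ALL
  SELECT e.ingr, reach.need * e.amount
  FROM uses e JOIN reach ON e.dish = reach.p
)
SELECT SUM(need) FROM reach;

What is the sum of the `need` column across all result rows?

67

Base: (Clip, need=1).
Iteration 1: components of {Clip} -> Bolt = 1*5 = 5, Panel = 1*2 = 2.
Iteration 2: components of {Bolt,Panel} -> Bracket = 2*4 = 8, Cap = 5*1 = 5, Washer = 2*3 = 6.
Iteration 3: components of {Bracket,Cap,Washer} -> Hub = 8*5 = 40.
Iteration 4: no further components; recursion stops.
SUM(need) = 1 + 2 + 5 + 8 + 6 + 5 + 40 = 67.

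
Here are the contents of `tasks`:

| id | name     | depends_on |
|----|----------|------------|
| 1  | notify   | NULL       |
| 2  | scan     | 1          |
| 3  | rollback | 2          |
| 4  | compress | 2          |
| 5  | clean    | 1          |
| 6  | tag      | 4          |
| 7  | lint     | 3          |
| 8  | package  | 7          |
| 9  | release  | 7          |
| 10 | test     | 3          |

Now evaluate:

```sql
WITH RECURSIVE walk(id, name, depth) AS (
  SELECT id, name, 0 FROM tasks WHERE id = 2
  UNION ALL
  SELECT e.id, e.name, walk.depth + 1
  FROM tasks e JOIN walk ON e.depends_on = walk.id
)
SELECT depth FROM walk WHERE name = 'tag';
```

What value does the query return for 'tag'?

2

Base: id=2 (scan) at depth 0.
Iteration 1: rows with depends_on in {2} -> rollback (id 3, depth 1), compress (id 4, depth 1).
Iteration 2: rows with depends_on in {3,4} -> tag (id 6, depth 2), lint (id 7, depth 2), test (id 10, depth 2).
Iteration 3: rows with depends_on in {6,7,10} -> package (id 8, depth 3), release (id 9, depth 3).
Iteration 4: no rows with depends_on in {8,9}; recursion stops.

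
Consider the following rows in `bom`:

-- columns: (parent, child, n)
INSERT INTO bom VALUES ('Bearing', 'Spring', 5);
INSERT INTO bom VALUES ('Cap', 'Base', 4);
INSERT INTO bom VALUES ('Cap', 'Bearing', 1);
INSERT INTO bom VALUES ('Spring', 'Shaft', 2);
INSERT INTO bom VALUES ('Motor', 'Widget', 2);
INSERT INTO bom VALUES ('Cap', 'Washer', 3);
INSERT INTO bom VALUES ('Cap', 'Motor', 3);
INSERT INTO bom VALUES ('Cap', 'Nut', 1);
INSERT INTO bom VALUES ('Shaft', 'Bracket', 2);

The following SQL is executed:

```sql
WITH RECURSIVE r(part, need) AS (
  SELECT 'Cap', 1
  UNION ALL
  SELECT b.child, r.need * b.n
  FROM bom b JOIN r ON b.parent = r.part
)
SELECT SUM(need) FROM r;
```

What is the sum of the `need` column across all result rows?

54

Base: (Cap, need=1).
Iteration 1: components of {Cap} -> Base = 1*4 = 4, Bearing = 1*1 = 1, Motor = 1*3 = 3, Nut = 1*1 = 1, Washer = 1*3 = 3.
Iteration 2: components of {Base,Bearing,Motor,Nut,Washer} -> Spring = 1*5 = 5, Widget = 3*2 = 6.
Iteration 3: components of {Spring,Widget} -> Shaft = 5*2 = 10.
Iteration 4: components of {Shaft} -> Bracket = 10*2 = 20.
Iteration 5: no further components; recursion stops.
SUM(need) = 1 + 1 + 3 + 4 + 1 + 3 + 5 + 6 + 10 + 20 = 54.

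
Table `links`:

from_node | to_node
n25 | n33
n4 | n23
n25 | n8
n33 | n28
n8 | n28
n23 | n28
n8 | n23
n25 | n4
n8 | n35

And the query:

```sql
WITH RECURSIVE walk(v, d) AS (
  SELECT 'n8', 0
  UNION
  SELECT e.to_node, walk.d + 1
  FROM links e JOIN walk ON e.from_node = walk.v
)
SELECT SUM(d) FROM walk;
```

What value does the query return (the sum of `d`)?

Base: (n8, d=0).
Iteration 1: edges from {n8} -> (n23, d=1), (n28, d=1), (n35, d=1).
Iteration 2: edges from {n23,n28,n35} -> (n28, d=2).
Iteration 3: no outgoing edges from {n28}; recursion stops.
SUM(d) = 0 + 1 + 1 + 1 + 2 = 5.

5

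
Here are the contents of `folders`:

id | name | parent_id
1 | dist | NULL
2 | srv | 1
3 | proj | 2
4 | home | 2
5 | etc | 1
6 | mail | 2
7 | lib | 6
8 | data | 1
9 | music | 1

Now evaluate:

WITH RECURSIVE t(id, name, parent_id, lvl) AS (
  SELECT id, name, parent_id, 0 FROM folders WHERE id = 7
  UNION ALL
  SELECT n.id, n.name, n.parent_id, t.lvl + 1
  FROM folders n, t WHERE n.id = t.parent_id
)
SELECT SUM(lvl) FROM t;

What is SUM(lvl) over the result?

Base: id=7 (lib), parent_id=6, lvl 0.
Iteration 1: join on id=6 -> mail (id 6, parent_id=2, lvl 1).
Iteration 2: join on id=2 -> srv (id 2, parent_id=1, lvl 2).
Iteration 3: join on id=1 -> dist (id 1, parent_id=NULL, lvl 3).
Iteration 4: parent_id is NULL; no match; recursion stops.
SUM(lvl) = 0 + 1 + 2 + 3 = 6.

6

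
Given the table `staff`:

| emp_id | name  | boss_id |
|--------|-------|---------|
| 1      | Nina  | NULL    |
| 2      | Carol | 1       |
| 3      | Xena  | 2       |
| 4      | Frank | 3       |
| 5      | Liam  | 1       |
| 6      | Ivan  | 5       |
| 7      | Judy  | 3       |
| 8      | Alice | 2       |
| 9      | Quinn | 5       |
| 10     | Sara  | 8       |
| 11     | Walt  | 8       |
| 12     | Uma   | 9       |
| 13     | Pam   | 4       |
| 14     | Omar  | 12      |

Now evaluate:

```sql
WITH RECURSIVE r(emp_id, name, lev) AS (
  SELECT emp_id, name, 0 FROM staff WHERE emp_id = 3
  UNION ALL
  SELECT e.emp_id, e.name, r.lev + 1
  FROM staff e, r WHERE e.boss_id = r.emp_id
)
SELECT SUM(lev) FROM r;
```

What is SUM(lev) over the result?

4

Base: emp_id=3 (Xena) at lev 0.
Iteration 1: rows with boss_id in {3} -> Frank (id 4, lev 1), Judy (id 7, lev 1).
Iteration 2: rows with boss_id in {4,7} -> Pam (id 13, lev 2).
Iteration 3: no rows with boss_id in {13}; recursion stops.
SUM(lev) = 0 + 1 + 1 + 2 = 4.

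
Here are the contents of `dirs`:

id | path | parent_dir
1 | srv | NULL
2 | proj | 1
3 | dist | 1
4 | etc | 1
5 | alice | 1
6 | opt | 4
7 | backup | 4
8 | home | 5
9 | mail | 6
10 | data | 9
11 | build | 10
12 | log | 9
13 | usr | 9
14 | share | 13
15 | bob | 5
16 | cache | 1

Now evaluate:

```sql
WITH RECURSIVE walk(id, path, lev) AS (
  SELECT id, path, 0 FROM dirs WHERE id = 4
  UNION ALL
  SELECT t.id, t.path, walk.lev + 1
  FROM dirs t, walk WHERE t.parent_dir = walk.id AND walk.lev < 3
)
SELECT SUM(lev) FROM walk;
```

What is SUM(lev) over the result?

13

Base: id=4 (etc) at lev 0.
Iteration 1: rows with parent_dir in {4} -> opt (id 6, lev 1), backup (id 7, lev 1).
Iteration 2: rows with parent_dir in {6,7} -> mail (id 9, lev 2).
Iteration 3: rows with parent_dir in {9} -> data (id 10, lev 3), log (id 12, lev 3), usr (id 13, lev 3).
Iteration 4: lev < 3 fails for all current rows; recursion stops.
SUM(lev) = 0 + 1 + 1 + 2 + 3 + 3 + 3 = 13.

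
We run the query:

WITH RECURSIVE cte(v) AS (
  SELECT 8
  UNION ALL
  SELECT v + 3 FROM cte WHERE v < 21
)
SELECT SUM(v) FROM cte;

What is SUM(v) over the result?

93

Base: v=8.
Iteration 1: 8 < 21 holds -> v = 8 + 3 = 11.
Iteration 2: 11 < 21 holds -> v = 11 + 3 = 14.
Iteration 3: 14 < 21 holds -> v = 14 + 3 = 17.
Iteration 4: 17 < 21 holds -> v = 17 + 3 = 20.
Iteration 5: 20 < 21 holds -> v = 20 + 3 = 23.
Iteration 6: 23 < 21 fails; recursion stops.
SUM(v) = 8 + 11 + 14 + 17 + 20 + 23 = 93.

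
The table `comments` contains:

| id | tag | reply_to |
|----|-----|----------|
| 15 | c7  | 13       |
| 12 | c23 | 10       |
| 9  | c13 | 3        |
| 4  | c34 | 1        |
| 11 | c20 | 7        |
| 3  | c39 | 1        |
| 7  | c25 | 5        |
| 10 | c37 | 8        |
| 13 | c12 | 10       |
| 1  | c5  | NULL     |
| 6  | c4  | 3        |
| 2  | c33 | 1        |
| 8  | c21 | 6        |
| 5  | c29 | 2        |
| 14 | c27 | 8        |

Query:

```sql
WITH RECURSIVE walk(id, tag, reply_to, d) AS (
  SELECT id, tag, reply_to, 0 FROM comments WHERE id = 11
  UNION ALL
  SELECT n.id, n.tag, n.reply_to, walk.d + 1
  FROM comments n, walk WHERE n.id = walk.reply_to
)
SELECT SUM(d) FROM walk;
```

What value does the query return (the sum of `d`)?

10

Base: id=11 (c20), reply_to=7, d 0.
Iteration 1: join on id=7 -> c25 (id 7, reply_to=5, d 1).
Iteration 2: join on id=5 -> c29 (id 5, reply_to=2, d 2).
Iteration 3: join on id=2 -> c33 (id 2, reply_to=1, d 3).
Iteration 4: join on id=1 -> c5 (id 1, reply_to=NULL, d 4).
Iteration 5: reply_to is NULL; no match; recursion stops.
SUM(d) = 0 + 1 + 2 + 3 + 4 = 10.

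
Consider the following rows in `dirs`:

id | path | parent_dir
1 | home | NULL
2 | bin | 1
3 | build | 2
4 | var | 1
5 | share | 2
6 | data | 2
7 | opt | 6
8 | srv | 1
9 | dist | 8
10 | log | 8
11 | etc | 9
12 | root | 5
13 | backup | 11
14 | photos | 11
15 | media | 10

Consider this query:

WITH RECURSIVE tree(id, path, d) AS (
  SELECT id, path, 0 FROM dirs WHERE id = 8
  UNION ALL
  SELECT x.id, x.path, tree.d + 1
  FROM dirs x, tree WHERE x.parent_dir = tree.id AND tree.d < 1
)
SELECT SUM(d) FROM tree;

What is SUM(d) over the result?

Base: id=8 (srv) at d 0.
Iteration 1: rows with parent_dir in {8} -> dist (id 9, d 1), log (id 10, d 1).
Iteration 2: d < 1 fails for all current rows; recursion stops.
SUM(d) = 0 + 1 + 1 = 2.

2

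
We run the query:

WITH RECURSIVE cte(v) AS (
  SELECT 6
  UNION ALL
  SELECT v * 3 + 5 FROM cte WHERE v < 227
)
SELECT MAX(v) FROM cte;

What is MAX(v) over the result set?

227

Base: v=6.
Iteration 1: 6 < 227 holds -> v = 6 * 3 + 5 = 23.
Iteration 2: 23 < 227 holds -> v = 23 * 3 + 5 = 74.
Iteration 3: 74 < 227 holds -> v = 74 * 3 + 5 = 227.
Iteration 4: 227 < 227 fails; recursion stops.
v values: 6, 23, 74, 227; the maximum is 227.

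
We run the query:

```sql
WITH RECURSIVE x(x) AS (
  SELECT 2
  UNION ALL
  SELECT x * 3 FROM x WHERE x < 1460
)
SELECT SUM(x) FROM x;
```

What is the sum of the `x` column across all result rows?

6560

Base: x=2.
Iteration 1: 2 < 1460 holds -> x = 2 * 3 = 6.
Iteration 2: 6 < 1460 holds -> x = 6 * 3 = 18.
Iteration 3: 18 < 1460 holds -> x = 18 * 3 = 54.
Iteration 4: 54 < 1460 holds -> x = 54 * 3 = 162.
Iteration 5: 162 < 1460 holds -> x = 162 * 3 = 486.
Iteration 6: 486 < 1460 holds -> x = 486 * 3 = 1458.
Iteration 7: 1458 < 1460 holds -> x = 1458 * 3 = 4374.
Iteration 8: 4374 < 1460 fails; recursion stops.
SUM(x) = 2 + 6 + 18 + 54 + 162 + 486 + 1458 + 4374 = 6560.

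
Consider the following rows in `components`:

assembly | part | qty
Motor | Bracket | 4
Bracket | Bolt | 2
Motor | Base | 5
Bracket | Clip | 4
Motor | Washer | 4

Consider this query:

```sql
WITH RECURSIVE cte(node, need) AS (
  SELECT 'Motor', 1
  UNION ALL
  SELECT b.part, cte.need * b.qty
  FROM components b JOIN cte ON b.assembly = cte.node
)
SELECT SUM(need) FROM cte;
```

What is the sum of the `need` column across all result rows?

Base: (Motor, need=1).
Iteration 1: components of {Motor} -> Base = 1*5 = 5, Bracket = 1*4 = 4, Washer = 1*4 = 4.
Iteration 2: components of {Base,Bracket,Washer} -> Bolt = 4*2 = 8, Clip = 4*4 = 16.
Iteration 3: no further components; recursion stops.
SUM(need) = 1 + 4 + 4 + 5 + 8 + 16 = 38.

38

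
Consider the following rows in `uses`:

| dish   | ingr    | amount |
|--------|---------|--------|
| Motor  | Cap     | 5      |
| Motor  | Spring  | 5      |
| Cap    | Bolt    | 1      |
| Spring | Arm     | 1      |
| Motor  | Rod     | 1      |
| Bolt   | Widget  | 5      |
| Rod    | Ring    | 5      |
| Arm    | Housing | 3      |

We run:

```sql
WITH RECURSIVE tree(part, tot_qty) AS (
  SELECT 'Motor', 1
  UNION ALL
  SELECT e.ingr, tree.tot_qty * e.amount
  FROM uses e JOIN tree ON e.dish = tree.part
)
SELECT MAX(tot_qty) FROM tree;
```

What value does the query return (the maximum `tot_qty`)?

Base: (Motor, tot_qty=1).
Iteration 1: components of {Motor} -> Cap = 1*5 = 5, Rod = 1*1 = 1, Spring = 1*5 = 5.
Iteration 2: components of {Cap,Rod,Spring} -> Arm = 5*1 = 5, Bolt = 5*1 = 5, Ring = 1*5 = 5.
Iteration 3: components of {Arm,Bolt,Ring} -> Housing = 5*3 = 15, Widget = 5*5 = 25.
Iteration 4: no further components; recursion stops.
tot_qty values: 1, 5, 5, 1, 5, 5, 5, 25, 15; the maximum is 25.

25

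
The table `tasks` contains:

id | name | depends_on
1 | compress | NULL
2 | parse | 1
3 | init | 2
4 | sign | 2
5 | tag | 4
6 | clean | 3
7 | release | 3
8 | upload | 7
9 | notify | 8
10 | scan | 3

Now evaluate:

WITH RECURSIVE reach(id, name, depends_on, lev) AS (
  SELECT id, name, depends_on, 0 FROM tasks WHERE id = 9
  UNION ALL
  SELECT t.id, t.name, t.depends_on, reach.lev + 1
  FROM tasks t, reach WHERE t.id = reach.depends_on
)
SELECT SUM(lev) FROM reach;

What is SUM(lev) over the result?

Base: id=9 (notify), depends_on=8, lev 0.
Iteration 1: join on id=8 -> upload (id 8, depends_on=7, lev 1).
Iteration 2: join on id=7 -> release (id 7, depends_on=3, lev 2).
Iteration 3: join on id=3 -> init (id 3, depends_on=2, lev 3).
Iteration 4: join on id=2 -> parse (id 2, depends_on=1, lev 4).
Iteration 5: join on id=1 -> compress (id 1, depends_on=NULL, lev 5).
Iteration 6: depends_on is NULL; no match; recursion stops.
SUM(lev) = 0 + 1 + 2 + 3 + 4 + 5 = 15.

15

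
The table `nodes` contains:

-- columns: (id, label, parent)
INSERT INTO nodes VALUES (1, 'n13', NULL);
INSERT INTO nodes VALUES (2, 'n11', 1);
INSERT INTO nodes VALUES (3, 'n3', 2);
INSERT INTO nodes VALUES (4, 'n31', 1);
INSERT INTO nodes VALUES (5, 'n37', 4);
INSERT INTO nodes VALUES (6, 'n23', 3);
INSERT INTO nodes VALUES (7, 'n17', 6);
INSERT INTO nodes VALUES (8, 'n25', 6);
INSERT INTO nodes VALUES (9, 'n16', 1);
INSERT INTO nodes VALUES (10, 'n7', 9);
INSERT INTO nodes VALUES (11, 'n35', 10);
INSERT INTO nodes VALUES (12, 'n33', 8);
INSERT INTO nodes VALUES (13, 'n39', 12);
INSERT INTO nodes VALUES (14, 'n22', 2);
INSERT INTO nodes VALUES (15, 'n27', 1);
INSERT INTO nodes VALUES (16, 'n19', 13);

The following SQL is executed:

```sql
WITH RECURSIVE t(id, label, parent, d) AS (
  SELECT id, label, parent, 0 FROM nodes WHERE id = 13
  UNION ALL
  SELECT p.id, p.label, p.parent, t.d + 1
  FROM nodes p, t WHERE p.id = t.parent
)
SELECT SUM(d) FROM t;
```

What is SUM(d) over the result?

21

Base: id=13 (n39), parent=12, d 0.
Iteration 1: join on id=12 -> n33 (id 12, parent=8, d 1).
Iteration 2: join on id=8 -> n25 (id 8, parent=6, d 2).
Iteration 3: join on id=6 -> n23 (id 6, parent=3, d 3).
Iteration 4: join on id=3 -> n3 (id 3, parent=2, d 4).
Iteration 5: join on id=2 -> n11 (id 2, parent=1, d 5).
Iteration 6: join on id=1 -> n13 (id 1, parent=NULL, d 6).
Iteration 7: parent is NULL; no match; recursion stops.
SUM(d) = 0 + 1 + 2 + 3 + 4 + 5 + 6 = 21.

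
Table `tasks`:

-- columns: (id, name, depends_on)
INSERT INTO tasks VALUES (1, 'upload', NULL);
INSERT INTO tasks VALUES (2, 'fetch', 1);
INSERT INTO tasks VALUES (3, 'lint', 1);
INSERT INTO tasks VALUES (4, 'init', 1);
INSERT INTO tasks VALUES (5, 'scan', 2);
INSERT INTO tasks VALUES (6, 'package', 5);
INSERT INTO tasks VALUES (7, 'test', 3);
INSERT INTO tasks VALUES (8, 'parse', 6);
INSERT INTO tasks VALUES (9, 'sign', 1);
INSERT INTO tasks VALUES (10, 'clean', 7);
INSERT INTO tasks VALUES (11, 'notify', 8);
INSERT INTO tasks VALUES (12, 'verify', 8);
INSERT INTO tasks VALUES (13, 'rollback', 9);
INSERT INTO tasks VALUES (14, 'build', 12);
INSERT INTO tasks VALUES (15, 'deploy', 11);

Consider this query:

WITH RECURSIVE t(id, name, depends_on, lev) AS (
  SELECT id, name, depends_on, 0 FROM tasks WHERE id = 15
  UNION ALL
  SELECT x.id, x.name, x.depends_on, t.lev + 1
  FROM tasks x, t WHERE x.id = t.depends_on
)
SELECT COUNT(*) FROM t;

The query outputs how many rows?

Base: id=15 (deploy), depends_on=11, lev 0.
Iteration 1: join on id=11 -> notify (id 11, depends_on=8, lev 1).
Iteration 2: join on id=8 -> parse (id 8, depends_on=6, lev 2).
Iteration 3: join on id=6 -> package (id 6, depends_on=5, lev 3).
Iteration 4: join on id=5 -> scan (id 5, depends_on=2, lev 4).
Iteration 5: join on id=2 -> fetch (id 2, depends_on=1, lev 5).
Iteration 6: join on id=1 -> upload (id 1, depends_on=NULL, lev 6).
Iteration 7: depends_on is NULL; no match; recursion stops.
Total rows emitted: 7.

7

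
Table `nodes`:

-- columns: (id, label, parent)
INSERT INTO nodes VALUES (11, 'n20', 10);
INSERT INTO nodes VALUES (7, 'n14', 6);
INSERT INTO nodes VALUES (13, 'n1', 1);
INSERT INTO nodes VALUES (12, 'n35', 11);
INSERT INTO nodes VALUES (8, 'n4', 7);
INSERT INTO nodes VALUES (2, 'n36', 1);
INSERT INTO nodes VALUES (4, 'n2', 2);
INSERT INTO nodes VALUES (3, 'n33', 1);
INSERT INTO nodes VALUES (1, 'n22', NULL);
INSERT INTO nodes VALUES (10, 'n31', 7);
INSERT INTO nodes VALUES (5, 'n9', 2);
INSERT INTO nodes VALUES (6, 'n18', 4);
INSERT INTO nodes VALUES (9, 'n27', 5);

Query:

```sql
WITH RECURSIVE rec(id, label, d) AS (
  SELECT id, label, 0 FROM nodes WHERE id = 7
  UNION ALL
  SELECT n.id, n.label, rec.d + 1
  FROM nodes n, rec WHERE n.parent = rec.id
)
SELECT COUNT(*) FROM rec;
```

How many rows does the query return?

5

Base: id=7 (n14) at d 0.
Iteration 1: rows with parent in {7} -> n4 (id 8, d 1), n31 (id 10, d 1).
Iteration 2: rows with parent in {8,10} -> n20 (id 11, d 2).
Iteration 3: rows with parent in {11} -> n35 (id 12, d 3).
Iteration 4: no rows with parent in {12}; recursion stops.
Total rows emitted: 5.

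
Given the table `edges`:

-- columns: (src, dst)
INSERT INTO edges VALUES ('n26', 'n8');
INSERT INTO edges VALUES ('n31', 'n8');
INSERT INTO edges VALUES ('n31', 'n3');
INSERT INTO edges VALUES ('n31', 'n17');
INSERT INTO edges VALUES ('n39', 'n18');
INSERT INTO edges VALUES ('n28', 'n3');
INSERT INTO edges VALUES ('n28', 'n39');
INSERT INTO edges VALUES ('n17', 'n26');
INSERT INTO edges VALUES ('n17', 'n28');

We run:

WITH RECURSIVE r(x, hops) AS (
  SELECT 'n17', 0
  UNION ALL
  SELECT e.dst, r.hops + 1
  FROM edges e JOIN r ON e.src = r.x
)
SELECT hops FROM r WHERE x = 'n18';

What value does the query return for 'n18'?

3

Base: (n17, hops=0).
Iteration 1: edges from {n17} -> (n26, hops=1), (n28, hops=1).
Iteration 2: edges from {n26,n28} -> (n3, hops=2), (n39, hops=2), (n8, hops=2).
Iteration 3: edges from {n3,n39,n8} -> (n18, hops=3).
Iteration 4: no outgoing edges from {n18}; recursion stops.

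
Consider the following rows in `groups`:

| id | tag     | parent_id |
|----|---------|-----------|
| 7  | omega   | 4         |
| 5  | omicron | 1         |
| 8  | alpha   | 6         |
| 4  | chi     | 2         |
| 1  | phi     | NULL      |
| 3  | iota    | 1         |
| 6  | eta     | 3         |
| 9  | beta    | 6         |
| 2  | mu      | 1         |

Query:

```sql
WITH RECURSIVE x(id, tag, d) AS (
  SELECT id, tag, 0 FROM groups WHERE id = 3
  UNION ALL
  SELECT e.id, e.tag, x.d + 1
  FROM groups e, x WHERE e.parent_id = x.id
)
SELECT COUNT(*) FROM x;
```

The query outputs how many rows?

4

Base: id=3 (iota) at d 0.
Iteration 1: rows with parent_id in {3} -> eta (id 6, d 1).
Iteration 2: rows with parent_id in {6} -> alpha (id 8, d 2), beta (id 9, d 2).
Iteration 3: no rows with parent_id in {8,9}; recursion stops.
Total rows emitted: 4.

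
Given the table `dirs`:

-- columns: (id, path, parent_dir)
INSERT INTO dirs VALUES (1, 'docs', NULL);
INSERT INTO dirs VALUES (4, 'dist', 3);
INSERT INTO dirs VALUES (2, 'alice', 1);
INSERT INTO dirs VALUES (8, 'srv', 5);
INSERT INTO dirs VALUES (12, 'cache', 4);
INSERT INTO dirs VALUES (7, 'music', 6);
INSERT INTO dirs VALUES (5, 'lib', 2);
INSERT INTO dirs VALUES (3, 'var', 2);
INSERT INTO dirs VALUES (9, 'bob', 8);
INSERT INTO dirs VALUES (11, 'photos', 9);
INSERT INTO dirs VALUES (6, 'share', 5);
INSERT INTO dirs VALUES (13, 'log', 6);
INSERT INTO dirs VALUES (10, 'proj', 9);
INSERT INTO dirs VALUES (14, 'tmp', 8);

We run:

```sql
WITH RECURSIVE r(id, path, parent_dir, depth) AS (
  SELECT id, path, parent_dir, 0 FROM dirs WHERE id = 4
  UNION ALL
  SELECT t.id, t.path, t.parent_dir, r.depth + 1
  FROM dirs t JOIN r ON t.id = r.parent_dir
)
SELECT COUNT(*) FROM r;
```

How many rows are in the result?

4

Base: id=4 (dist), parent_dir=3, depth 0.
Iteration 1: join on id=3 -> var (id 3, parent_dir=2, depth 1).
Iteration 2: join on id=2 -> alice (id 2, parent_dir=1, depth 2).
Iteration 3: join on id=1 -> docs (id 1, parent_dir=NULL, depth 3).
Iteration 4: parent_dir is NULL; no match; recursion stops.
Total rows emitted: 4.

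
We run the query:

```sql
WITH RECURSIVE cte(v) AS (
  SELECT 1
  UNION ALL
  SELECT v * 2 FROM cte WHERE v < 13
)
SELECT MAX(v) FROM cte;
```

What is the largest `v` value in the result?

16

Base: v=1.
Iteration 1: 1 < 13 holds -> v = 1 * 2 = 2.
Iteration 2: 2 < 13 holds -> v = 2 * 2 = 4.
Iteration 3: 4 < 13 holds -> v = 4 * 2 = 8.
Iteration 4: 8 < 13 holds -> v = 8 * 2 = 16.
Iteration 5: 16 < 13 fails; recursion stops.
v values: 1, 2, 4, 8, 16; the maximum is 16.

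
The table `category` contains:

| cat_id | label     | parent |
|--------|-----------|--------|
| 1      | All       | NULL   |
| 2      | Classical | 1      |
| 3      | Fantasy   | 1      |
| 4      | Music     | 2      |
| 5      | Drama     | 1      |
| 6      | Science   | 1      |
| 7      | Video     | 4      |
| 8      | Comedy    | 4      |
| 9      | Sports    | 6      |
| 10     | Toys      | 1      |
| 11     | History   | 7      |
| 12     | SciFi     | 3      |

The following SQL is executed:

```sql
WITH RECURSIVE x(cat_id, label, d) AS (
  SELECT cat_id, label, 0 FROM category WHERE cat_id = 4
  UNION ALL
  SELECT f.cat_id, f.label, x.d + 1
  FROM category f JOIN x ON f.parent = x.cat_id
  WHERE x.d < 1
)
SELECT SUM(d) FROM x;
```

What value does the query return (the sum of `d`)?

Base: cat_id=4 (Music) at d 0.
Iteration 1: rows with parent in {4} -> Video (id 7, d 1), Comedy (id 8, d 1).
Iteration 2: d < 1 fails for all current rows; recursion stops.
SUM(d) = 0 + 1 + 1 = 2.

2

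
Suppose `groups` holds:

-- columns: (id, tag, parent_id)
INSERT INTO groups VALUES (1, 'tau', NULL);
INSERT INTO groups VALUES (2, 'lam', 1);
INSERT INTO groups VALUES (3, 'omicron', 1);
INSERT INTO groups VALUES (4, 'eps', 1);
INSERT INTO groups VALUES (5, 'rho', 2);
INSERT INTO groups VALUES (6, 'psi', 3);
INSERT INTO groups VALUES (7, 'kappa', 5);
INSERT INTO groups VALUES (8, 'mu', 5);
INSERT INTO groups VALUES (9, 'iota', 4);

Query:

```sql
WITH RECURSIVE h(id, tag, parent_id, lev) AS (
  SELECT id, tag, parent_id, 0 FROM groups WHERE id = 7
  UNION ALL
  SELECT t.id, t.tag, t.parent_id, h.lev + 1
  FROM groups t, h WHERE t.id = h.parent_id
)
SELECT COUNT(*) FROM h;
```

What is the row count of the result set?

4

Base: id=7 (kappa), parent_id=5, lev 0.
Iteration 1: join on id=5 -> rho (id 5, parent_id=2, lev 1).
Iteration 2: join on id=2 -> lam (id 2, parent_id=1, lev 2).
Iteration 3: join on id=1 -> tau (id 1, parent_id=NULL, lev 3).
Iteration 4: parent_id is NULL; no match; recursion stops.
Total rows emitted: 4.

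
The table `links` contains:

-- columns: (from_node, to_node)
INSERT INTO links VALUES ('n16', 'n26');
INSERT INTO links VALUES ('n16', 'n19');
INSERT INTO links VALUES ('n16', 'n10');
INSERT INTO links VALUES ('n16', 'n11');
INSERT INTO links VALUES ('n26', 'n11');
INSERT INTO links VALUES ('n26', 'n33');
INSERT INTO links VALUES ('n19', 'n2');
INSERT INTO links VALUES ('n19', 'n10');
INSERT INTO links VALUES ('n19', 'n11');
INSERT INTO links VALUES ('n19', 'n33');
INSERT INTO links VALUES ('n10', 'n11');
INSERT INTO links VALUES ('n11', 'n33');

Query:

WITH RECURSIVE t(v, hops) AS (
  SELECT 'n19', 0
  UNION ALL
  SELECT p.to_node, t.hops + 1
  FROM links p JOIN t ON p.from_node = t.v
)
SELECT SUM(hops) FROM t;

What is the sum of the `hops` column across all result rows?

11

Base: (n19, hops=0).
Iteration 1: edges from {n19} -> (n10, hops=1), (n11, hops=1), (n2, hops=1), (n33, hops=1).
Iteration 2: edges from {n10,n11,n2,n33} -> (n11, hops=2), (n33, hops=2).
Iteration 3: edges from {n11,n33} -> (n33, hops=3).
Iteration 4: no outgoing edges from {n33}; recursion stops.
SUM(hops) = 0 + 1 + 1 + 1 + 1 + 2 + 2 + 3 = 11.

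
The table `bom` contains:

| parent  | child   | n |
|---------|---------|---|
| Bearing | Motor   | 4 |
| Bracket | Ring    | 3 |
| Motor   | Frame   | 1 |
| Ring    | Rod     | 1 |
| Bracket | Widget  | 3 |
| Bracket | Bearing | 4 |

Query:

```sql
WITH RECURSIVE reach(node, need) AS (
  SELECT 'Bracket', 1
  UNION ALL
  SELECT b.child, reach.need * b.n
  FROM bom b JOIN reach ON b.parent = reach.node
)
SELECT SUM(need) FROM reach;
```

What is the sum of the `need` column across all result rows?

46

Base: (Bracket, need=1).
Iteration 1: components of {Bracket} -> Bearing = 1*4 = 4, Ring = 1*3 = 3, Widget = 1*3 = 3.
Iteration 2: components of {Bearing,Ring,Widget} -> Motor = 4*4 = 16, Rod = 3*1 = 3.
Iteration 3: components of {Motor,Rod} -> Frame = 16*1 = 16.
Iteration 4: no further components; recursion stops.
SUM(need) = 1 + 4 + 3 + 3 + 16 + 3 + 16 = 46.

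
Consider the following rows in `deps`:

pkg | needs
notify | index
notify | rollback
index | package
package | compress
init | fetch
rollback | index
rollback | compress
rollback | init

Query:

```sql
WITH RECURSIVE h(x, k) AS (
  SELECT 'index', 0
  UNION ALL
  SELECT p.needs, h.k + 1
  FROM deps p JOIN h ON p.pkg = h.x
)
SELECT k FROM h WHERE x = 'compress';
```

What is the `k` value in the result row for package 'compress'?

2

Base: (index, k=0).
Iteration 1: edges from {index} -> (package, k=1).
Iteration 2: edges from {package} -> (compress, k=2).
Iteration 3: no outgoing edges from {compress}; recursion stops.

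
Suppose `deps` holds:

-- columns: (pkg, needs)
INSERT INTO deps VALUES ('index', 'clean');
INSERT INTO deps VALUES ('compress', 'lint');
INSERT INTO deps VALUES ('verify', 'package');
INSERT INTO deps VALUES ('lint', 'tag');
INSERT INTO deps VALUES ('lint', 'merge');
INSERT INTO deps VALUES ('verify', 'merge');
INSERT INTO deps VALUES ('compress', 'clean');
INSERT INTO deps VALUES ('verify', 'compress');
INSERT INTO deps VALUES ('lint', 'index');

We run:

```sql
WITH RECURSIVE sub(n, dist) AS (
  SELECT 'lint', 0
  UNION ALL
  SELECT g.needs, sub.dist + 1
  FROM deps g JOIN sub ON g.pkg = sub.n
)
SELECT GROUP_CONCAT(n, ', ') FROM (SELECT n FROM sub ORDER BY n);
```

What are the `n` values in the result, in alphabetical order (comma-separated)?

clean, index, lint, merge, tag

Base: (lint, dist=0).
Iteration 1: edges from {lint} -> (index, dist=1), (merge, dist=1), (tag, dist=1).
Iteration 2: edges from {index,merge,tag} -> (clean, dist=2).
Iteration 3: no outgoing edges from {clean}; recursion stops.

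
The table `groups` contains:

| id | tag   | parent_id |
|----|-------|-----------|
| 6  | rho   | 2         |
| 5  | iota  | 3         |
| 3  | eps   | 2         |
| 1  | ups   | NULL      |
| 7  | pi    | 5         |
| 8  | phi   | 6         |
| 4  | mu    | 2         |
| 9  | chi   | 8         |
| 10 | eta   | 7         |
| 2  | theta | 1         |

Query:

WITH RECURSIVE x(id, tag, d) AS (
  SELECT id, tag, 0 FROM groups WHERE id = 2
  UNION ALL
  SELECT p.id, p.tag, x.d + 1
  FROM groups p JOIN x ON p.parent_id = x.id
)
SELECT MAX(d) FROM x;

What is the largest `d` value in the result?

Base: id=2 (theta) at d 0.
Iteration 1: rows with parent_id in {2} -> eps (id 3, d 1), mu (id 4, d 1), rho (id 6, d 1).
Iteration 2: rows with parent_id in {3,4,6} -> iota (id 5, d 2), phi (id 8, d 2).
Iteration 3: rows with parent_id in {5,8} -> pi (id 7, d 3), chi (id 9, d 3).
Iteration 4: rows with parent_id in {7,9} -> eta (id 10, d 4).
Iteration 5: no rows with parent_id in {10}; recursion stops.
d values: 0, 1, 1, 1, 2, 2, 3, 3, 4; the maximum is 4.

4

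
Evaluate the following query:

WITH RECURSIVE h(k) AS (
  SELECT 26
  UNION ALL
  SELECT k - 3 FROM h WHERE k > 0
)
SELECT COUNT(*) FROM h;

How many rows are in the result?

10

Base: k=26.
Iteration 1: 26 > 0 holds -> k = 26 - 3 = 23.
Iteration 2: 23 > 0 holds -> k = 23 - 3 = 20.
Iteration 3: 20 > 0 holds -> k = 20 - 3 = 17.
Iteration 4: 17 > 0 holds -> k = 17 - 3 = 14.
Iteration 5: 14 > 0 holds -> k = 14 - 3 = 11.
Iteration 6: 11 > 0 holds -> k = 11 - 3 = 8.
Iteration 7: 8 > 0 holds -> k = 8 - 3 = 5.
Iteration 8: 5 > 0 holds -> k = 5 - 3 = 2.
Iteration 9: 2 > 0 holds -> k = 2 - 3 = -1.
Iteration 10: -1 > 0 fails; recursion stops.
Total rows emitted: 10.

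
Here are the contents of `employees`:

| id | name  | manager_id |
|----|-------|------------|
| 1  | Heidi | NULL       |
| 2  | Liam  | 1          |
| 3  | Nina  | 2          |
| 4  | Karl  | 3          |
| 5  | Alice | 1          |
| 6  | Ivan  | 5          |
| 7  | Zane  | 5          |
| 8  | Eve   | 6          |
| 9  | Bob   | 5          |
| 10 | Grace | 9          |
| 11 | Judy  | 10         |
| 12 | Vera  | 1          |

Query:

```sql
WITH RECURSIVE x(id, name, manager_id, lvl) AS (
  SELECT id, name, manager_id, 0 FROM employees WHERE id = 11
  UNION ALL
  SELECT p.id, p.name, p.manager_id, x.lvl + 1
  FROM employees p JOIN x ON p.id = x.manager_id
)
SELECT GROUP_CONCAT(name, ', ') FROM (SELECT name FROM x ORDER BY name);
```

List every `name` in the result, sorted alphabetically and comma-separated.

Base: id=11 (Judy), manager_id=10, lvl 0.
Iteration 1: join on id=10 -> Grace (id 10, manager_id=9, lvl 1).
Iteration 2: join on id=9 -> Bob (id 9, manager_id=5, lvl 2).
Iteration 3: join on id=5 -> Alice (id 5, manager_id=1, lvl 3).
Iteration 4: join on id=1 -> Heidi (id 1, manager_id=NULL, lvl 4).
Iteration 5: manager_id is NULL; no match; recursion stops.

Alice, Bob, Grace, Heidi, Judy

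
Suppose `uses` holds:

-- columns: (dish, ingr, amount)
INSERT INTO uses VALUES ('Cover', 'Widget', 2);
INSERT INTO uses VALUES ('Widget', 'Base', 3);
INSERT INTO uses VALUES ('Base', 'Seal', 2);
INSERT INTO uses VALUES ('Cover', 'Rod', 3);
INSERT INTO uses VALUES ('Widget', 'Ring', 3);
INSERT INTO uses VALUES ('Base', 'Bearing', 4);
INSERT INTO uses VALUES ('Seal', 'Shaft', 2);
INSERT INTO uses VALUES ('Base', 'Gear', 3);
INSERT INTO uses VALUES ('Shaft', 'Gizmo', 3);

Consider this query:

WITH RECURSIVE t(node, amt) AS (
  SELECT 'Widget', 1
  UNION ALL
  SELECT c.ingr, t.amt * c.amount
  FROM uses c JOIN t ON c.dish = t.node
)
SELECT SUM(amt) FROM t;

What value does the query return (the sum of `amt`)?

82

Base: (Widget, amt=1).
Iteration 1: components of {Widget} -> Base = 1*3 = 3, Ring = 1*3 = 3.
Iteration 2: components of {Base,Ring} -> Bearing = 3*4 = 12, Gear = 3*3 = 9, Seal = 3*2 = 6.
Iteration 3: components of {Bearing,Gear,Seal} -> Shaft = 6*2 = 12.
Iteration 4: components of {Shaft} -> Gizmo = 12*3 = 36.
Iteration 5: no further components; recursion stops.
SUM(amt) = 1 + 3 + 3 + 6 + 12 + 9 + 12 + 36 = 82.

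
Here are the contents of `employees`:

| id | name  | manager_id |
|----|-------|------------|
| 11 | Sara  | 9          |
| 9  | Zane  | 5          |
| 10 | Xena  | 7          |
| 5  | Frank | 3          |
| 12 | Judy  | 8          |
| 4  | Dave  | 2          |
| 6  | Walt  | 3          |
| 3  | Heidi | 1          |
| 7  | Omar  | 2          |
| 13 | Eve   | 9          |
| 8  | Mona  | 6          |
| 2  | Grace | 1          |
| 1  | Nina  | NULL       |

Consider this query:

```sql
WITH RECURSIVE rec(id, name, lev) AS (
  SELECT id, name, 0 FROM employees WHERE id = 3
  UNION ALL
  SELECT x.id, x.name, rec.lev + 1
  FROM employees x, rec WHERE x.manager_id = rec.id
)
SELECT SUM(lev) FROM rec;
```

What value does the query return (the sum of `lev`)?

Base: id=3 (Heidi) at lev 0.
Iteration 1: rows with manager_id in {3} -> Frank (id 5, lev 1), Walt (id 6, lev 1).
Iteration 2: rows with manager_id in {5,6} -> Mona (id 8, lev 2), Zane (id 9, lev 2).
Iteration 3: rows with manager_id in {8,9} -> Sara (id 11, lev 3), Judy (id 12, lev 3), Eve (id 13, lev 3).
Iteration 4: no rows with manager_id in {11,12,13}; recursion stops.
SUM(lev) = 0 + 1 + 1 + 2 + 2 + 3 + 3 + 3 = 15.

15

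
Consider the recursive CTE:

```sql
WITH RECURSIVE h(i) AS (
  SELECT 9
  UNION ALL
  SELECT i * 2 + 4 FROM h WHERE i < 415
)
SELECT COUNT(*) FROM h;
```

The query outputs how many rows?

Base: i=9.
Iteration 1: 9 < 415 holds -> i = 9 * 2 + 4 = 22.
Iteration 2: 22 < 415 holds -> i = 22 * 2 + 4 = 48.
Iteration 3: 48 < 415 holds -> i = 48 * 2 + 4 = 100.
Iteration 4: 100 < 415 holds -> i = 100 * 2 + 4 = 204.
Iteration 5: 204 < 415 holds -> i = 204 * 2 + 4 = 412.
Iteration 6: 412 < 415 holds -> i = 412 * 2 + 4 = 828.
Iteration 7: 828 < 415 fails; recursion stops.
Total rows emitted: 7.

7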